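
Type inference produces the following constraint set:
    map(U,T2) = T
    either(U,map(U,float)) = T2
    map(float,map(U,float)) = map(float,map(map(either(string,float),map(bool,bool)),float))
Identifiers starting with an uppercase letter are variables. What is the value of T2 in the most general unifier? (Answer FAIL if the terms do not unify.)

Bind T := map(U,T2); no other remaining equation mentions T.
Bind T2 := either(U,map(U,float)); no other remaining equation mentions T2. Substituting into the earlier binding gives T := map(U,either(U,map(U,float))).
Decompose map/2: float = float,  map(U,float) = map(map(either(string,float),map(bool,bool)),float).
Delete trivial equation float = float.
Decompose map/2: U = map(either(string,float),map(bool,bool)),  float = float.
Bind U := map(either(string,float),map(bool,bool)); no other remaining equation mentions U. Substituting into the earlier bindings gives T := map(map(either(string,float),map(bool,bool)),either(map(either(string,float),map(bool,bool)),map(map(either(string,float),map(bool,bool)),float))), T2 := either(map(either(string,float),map(bool,bool)),map(map(either(string,float),map(bool,bool)),float)).
Delete trivial equation float = float.
MGU = { T ↦ map(map(either(string,float),map(bool,bool)),either(map(either(string,float),map(bool,bool)),map(map(either(string,float),map(bool,bool)),float))), T2 ↦ either(map(either(string,float),map(bool,bool)),map(map(either(string,float),map(bool,bool)),float)), U ↦ map(either(string,float),map(bool,bool)) }, so T2 ↦ either(map(either(string,float),map(bool,bool)),map(map(either(string,float),map(bool,bool)),float)).

either(map(either(string,float),map(bool,bool)),map(map(either(string,float),map(bool,bool)),float))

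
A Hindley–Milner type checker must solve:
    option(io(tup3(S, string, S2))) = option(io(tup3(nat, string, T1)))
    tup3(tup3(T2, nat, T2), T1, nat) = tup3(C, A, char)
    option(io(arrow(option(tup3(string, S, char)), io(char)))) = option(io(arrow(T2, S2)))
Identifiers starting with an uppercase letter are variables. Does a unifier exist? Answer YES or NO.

Decompose option/1: io(tup3(S, string, S2)) = io(tup3(nat, string, T1)).
Decompose io/1: tup3(S, string, S2) = tup3(nat, string, T1).
Decompose tup3/3: S = nat,  string = string,  S2 = T1.
Bind S := nat; substituting into the one remaining equation that mentions S gives: option(io(arrow(option(tup3(string, nat, char)), io(char)))) = option(io(arrow(T2, S2))).
Delete trivial equation string = string.
Bind S2 := T1; substituting into the one remaining equation that mentions S2 gives: option(io(arrow(option(tup3(string, nat, char)), io(char)))) = option(io(arrow(T2, T1))).
Decompose tup3/3: tup3(T2, nat, T2) = C,  T1 = A,  nat = char.
Bind C := tup3(T2, nat, T2); no other remaining equation mentions C.
Bind T1 := A; substituting into the one remaining equation that mentions T1 gives: option(io(arrow(option(tup3(string, nat, char)), io(char)))) = option(io(arrow(T2, A))). Substituting into the earlier binding gives S2 := A.
Clash: constants nat and char differ; no unifier exists.

NO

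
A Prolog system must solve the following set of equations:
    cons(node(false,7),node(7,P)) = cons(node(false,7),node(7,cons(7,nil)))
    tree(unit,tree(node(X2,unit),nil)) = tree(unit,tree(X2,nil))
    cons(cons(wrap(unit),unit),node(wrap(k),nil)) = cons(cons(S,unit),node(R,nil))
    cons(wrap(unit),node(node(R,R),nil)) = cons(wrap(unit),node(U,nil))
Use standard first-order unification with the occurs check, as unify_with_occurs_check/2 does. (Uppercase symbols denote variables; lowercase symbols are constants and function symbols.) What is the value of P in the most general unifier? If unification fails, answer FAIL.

FAIL

Decompose cons/2: node(false,7) = node(false,7),  node(7,P) = node(7,cons(7,nil)).
Delete trivial equation node(false,7) = node(false,7).
Decompose node/2: 7 = 7,  P = cons(7,nil).
Delete trivial equation 7 = 7.
Bind P := cons(7,nil); no other remaining equation mentions P.
Decompose tree/2: unit = unit,  tree(node(X2,unit),nil) = tree(X2,nil).
Delete trivial equation unit = unit.
Decompose tree/2: node(X2,unit) = X2,  nil = nil.
Occurs check fails: X2 occurs in node(X2,unit); the equation X2 = node(X2,unit) has no finite solution.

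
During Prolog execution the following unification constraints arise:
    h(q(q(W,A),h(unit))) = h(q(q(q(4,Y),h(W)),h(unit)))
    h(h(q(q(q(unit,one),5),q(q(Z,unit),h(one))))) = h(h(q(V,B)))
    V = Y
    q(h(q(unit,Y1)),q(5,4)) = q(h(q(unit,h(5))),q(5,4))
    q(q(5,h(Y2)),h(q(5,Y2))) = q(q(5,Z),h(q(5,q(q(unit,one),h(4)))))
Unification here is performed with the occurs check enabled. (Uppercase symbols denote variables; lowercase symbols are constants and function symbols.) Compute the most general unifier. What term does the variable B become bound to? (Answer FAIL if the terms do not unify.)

Decompose h/1: q(q(W,A),h(unit)) = q(q(q(4,Y),h(W)),h(unit)).
Decompose q/2: q(W,A) = q(q(4,Y),h(W)),  h(unit) = h(unit).
Decompose q/2: W = q(4,Y),  A = h(W).
Bind W := q(4,Y); substituting into the one remaining equation that mentions W gives: A = h(q(4,Y)).
Bind A := h(q(4,Y)); no other remaining equation mentions A.
Delete trivial equation h(unit) = h(unit).
Decompose h/1: h(q(q(q(unit,one),5),q(q(Z,unit),h(one)))) = h(q(V,B)).
Decompose h/1: q(q(q(unit,one),5),q(q(Z,unit),h(one))) = q(V,B).
Decompose q/2: q(q(unit,one),5) = V,  q(q(Z,unit),h(one)) = B.
Bind V := q(q(unit,one),5); substituting into the one remaining equation that mentions V gives: q(q(unit,one),5) = Y.
Bind B := q(q(Z,unit),h(one)); no other remaining equation mentions B.
Bind Y := q(q(unit,one),5); no other remaining equation mentions Y. Substituting into the earlier bindings gives W := q(4,q(q(unit,one),5)), A := h(q(4,q(q(unit,one),5))).
Decompose q/2: h(q(unit,Y1)) = h(q(unit,h(5))),  q(5,4) = q(5,4).
Decompose h/1: q(unit,Y1) = q(unit,h(5)).
Decompose q/2: unit = unit,  Y1 = h(5).
Delete trivial equation unit = unit.
Bind Y1 := h(5); no other remaining equation mentions Y1.
Delete trivial equation q(5,4) = q(5,4).
Decompose q/2: q(5,h(Y2)) = q(5,Z),  h(q(5,Y2)) = h(q(5,q(q(unit,one),h(4)))).
Decompose q/2: 5 = 5,  h(Y2) = Z.
Delete trivial equation 5 = 5.
Bind Z := h(Y2); no other remaining equation mentions Z. Substituting into the earlier binding gives B := q(q(h(Y2),unit),h(one)).
Decompose h/1: q(5,Y2) = q(5,q(q(unit,one),h(4))).
Decompose q/2: 5 = 5,  Y2 = q(q(unit,one),h(4)).
Delete trivial equation 5 = 5.
Bind Y2 := q(q(unit,one),h(4)). Substituting into the earlier bindings gives B := q(q(h(q(q(unit,one),h(4))),unit),h(one)), Z := h(q(q(unit,one),h(4))).
MGU = { W -> q(4,q(q(unit,one),5)), A -> h(q(4,q(q(unit,one),5))), V -> q(q(unit,one),5), B -> q(q(h(q(q(unit,one),h(4))),unit),h(one)), Y -> q(q(unit,one),5), Y1 -> h(5), Z -> h(q(q(unit,one),h(4))), Y2 -> q(q(unit,one),h(4)) }, so B -> q(q(h(q(q(unit,one),h(4))),unit),h(one)).

q(q(h(q(q(unit,one),h(4))),unit),h(one))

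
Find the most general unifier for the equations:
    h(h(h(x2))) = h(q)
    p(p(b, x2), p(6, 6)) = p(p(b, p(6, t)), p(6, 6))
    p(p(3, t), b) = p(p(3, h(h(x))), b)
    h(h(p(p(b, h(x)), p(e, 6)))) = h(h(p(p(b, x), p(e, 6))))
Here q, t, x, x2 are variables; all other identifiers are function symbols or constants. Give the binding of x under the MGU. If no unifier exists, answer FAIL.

Decompose h/1: h(h(x2)) = q.
Bind q := h(h(x2)); no other remaining equation mentions q.
Decompose p/2: p(b, x2) = p(b, p(6, t)),  p(6, 6) = p(6, 6).
Decompose p/2: b = b,  x2 = p(6, t).
Delete trivial equation b = b.
Bind x2 := p(6, t); no other remaining equation mentions x2. Substituting into the earlier binding gives q := h(h(p(6, t))).
Delete trivial equation p(6, 6) = p(6, 6).
Decompose p/2: p(3, t) = p(3, h(h(x))),  b = b.
Decompose p/2: 3 = 3,  t = h(h(x)).
Delete trivial equation 3 = 3.
Bind t := h(h(x)); no other remaining equation mentions t. Substituting into the earlier bindings gives q := h(h(p(6, h(h(x))))), x2 := p(6, h(h(x))).
Delete trivial equation b = b.
Decompose h/1: h(p(p(b, h(x)), p(e, 6))) = h(p(p(b, x), p(e, 6))).
Decompose h/1: p(p(b, h(x)), p(e, 6)) = p(p(b, x), p(e, 6)).
Decompose p/2: p(b, h(x)) = p(b, x),  p(e, 6) = p(e, 6).
Decompose p/2: b = b,  h(x) = x.
Delete trivial equation b = b.
Occurs check fails: x occurs in h(x); the equation x = h(x) has no finite solution.

FAIL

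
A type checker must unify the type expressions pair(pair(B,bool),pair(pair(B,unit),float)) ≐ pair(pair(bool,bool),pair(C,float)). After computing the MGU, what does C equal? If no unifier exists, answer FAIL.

Decompose pair/2: pair(B,bool) ≐ pair(bool,bool),  pair(pair(B,unit),float) ≐ pair(C,float).
Decompose pair/2: B ≐ bool,  bool ≐ bool.
Bind B := bool; substituting into the one remaining equation that mentions B gives: pair(pair(bool,unit),float) ≐ pair(C,float).
Delete trivial equation bool ≐ bool.
Decompose pair/2: pair(bool,unit) ≐ C,  float ≐ float.
Bind C := pair(bool,unit); no other remaining equation mentions C.
Delete trivial equation float ≐ float.
MGU = { B ↦ bool, C ↦ pair(bool,unit) }, so C ↦ pair(bool,unit).

pair(bool,unit)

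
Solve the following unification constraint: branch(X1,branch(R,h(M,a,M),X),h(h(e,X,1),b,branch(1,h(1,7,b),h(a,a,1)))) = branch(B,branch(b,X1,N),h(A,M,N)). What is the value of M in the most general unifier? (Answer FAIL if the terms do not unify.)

Decompose branch/3: X1 = B,  branch(R,h(M,a,M),X) = branch(b,X1,N),  h(h(e,X,1),b,branch(1,h(1,7,b),h(a,a,1))) = h(A,M,N).
Bind X1 := B; substituting into the one remaining equation that mentions X1 gives: branch(R,h(M,a,M),X) = branch(b,B,N).
Decompose branch/3: R = b,  h(M,a,M) = B,  X = N.
Bind R := b; no other remaining equation mentions R.
Bind B := h(M,a,M); no other remaining equation mentions B. Substituting into the earlier binding gives X1 := h(M,a,M).
Bind X := N; substituting into the remaining equation gives: h(h(e,N,1),b,branch(1,h(1,7,b),h(a,a,1))) = h(A,M,N).
Decompose h/3: h(e,N,1) = A,  b = M,  branch(1,h(1,7,b),h(a,a,1)) = N.
Bind A := h(e,N,1); no other remaining equation mentions A.
Bind M := b; no other remaining equation mentions M. Substituting into the earlier bindings gives X1 := h(b,a,b), B := h(b,a,b).
Bind N := branch(1,h(1,7,b),h(a,a,1)). Substituting into the earlier bindings gives X := branch(1,h(1,7,b),h(a,a,1)), A := h(e,branch(1,h(1,7,b),h(a,a,1)),1).
MGU = { X1 -> h(b,a,b), R -> b, B -> h(b,a,b), X -> branch(1,h(1,7,b),h(a,a,1)), A -> h(e,branch(1,h(1,7,b),h(a,a,1)),1), M -> b, N -> branch(1,h(1,7,b),h(a,a,1)) }, so M -> b.

b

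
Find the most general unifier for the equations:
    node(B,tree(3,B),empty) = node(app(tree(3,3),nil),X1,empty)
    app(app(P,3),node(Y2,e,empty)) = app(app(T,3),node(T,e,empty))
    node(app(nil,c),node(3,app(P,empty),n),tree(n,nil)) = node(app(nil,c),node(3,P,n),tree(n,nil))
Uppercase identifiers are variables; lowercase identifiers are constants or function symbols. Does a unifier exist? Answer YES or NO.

NO

Decompose node/3: B = app(tree(3,3),nil),  tree(3,B) = X1,  empty = empty.
Bind B := app(tree(3,3),nil); substituting into the one remaining equation that mentions B gives: tree(3,app(tree(3,3),nil)) = X1.
Bind X1 := tree(3,app(tree(3,3),nil)); no other remaining equation mentions X1.
Delete trivial equation empty = empty.
Decompose app/2: app(P,3) = app(T,3),  node(Y2,e,empty) = node(T,e,empty).
Decompose app/2: P = T,  3 = 3.
Bind P := T; substituting into the one remaining equation that mentions P gives: node(app(nil,c),node(3,app(T,empty),n),tree(n,nil)) = node(app(nil,c),node(3,T,n),tree(n,nil)).
Delete trivial equation 3 = 3.
Decompose node/3: Y2 = T,  e = e,  empty = empty.
Bind Y2 := T; no other remaining equation mentions Y2.
Delete trivial equation e = e.
Delete trivial equation empty = empty.
Decompose node/3: app(nil,c) = app(nil,c),  node(3,app(T,empty),n) = node(3,T,n),  tree(n,nil) = tree(n,nil).
Delete trivial equation app(nil,c) = app(nil,c).
Decompose node/3: 3 = 3,  app(T,empty) = T,  n = n.
Delete trivial equation 3 = 3.
Occurs check fails: T occurs in app(T,empty); the equation T = app(T,empty) has no finite solution.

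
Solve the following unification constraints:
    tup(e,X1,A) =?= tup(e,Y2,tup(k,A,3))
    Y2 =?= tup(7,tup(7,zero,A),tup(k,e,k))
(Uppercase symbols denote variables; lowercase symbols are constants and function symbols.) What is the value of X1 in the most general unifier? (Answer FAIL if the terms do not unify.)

FAIL

Decompose tup/3: e =?= e,  X1 =?= Y2,  A =?= tup(k,A,3).
Delete trivial equation e =?= e.
Bind X1 := Y2; no other remaining equation mentions X1.
Occurs check fails: A occurs in tup(k,A,3); the equation A =?= tup(k,A,3) has no finite solution.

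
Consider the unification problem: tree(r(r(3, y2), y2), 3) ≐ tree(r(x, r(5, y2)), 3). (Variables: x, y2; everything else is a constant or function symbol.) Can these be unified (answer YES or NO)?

Decompose tree/2: r(r(3, y2), y2) ≐ r(x, r(5, y2)),  3 ≐ 3.
Decompose r/2: r(3, y2) ≐ x,  y2 ≐ r(5, y2).
Bind x := r(3, y2); no other remaining equation mentions x.
Occurs check fails: y2 occurs in r(5, y2); the equation y2 ≐ r(5, y2) has no finite solution.

NO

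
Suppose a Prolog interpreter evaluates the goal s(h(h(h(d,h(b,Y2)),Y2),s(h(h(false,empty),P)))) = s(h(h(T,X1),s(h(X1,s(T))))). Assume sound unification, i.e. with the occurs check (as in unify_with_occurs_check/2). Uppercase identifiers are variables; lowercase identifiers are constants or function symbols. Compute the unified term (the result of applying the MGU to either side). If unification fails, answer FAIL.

s(h(h(h(d,h(b,h(false,empty))),h(false,empty)),s(h(h(false,empty),s(h(d,h(b,h(false,empty))))))))

Decompose s/1: h(h(h(d,h(b,Y2)),Y2),s(h(h(false,empty),P))) = h(h(T,X1),s(h(X1,s(T)))).
Decompose h/2: h(h(d,h(b,Y2)),Y2) = h(T,X1),  s(h(h(false,empty),P)) = s(h(X1,s(T))).
Decompose h/2: h(d,h(b,Y2)) = T,  Y2 = X1.
Bind T := h(d,h(b,Y2)); substituting into the one remaining equation that mentions T gives: s(h(h(false,empty),P)) = s(h(X1,s(h(d,h(b,Y2))))).
Bind Y2 := X1; substituting into the remaining equation gives: s(h(h(false,empty),P)) = s(h(X1,s(h(d,h(b,X1))))). Substituting into the earlier binding gives T := h(d,h(b,X1)).
Decompose s/1: h(h(false,empty),P) = h(X1,s(h(d,h(b,X1)))).
Decompose h/2: h(false,empty) = X1,  P = s(h(d,h(b,X1))).
Bind X1 := h(false,empty); substituting into the remaining equation gives: P = s(h(d,h(b,h(false,empty)))). Substituting into the earlier bindings gives T := h(d,h(b,h(false,empty))), Y2 := h(false,empty).
Bind P := s(h(d,h(b,h(false,empty)))).
Applying the MGU to either side gives s(h(h(h(d,h(b,h(false,empty))),h(false,empty)),s(h(h(false,empty),s(h(d,h(b,h(false,empty)))))))).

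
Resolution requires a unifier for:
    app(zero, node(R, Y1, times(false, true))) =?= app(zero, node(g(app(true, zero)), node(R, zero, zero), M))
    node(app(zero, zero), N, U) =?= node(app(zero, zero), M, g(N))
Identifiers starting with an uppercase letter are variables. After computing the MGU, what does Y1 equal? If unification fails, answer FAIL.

node(g(app(true, zero)), zero, zero)

Decompose app/2: zero =?= zero,  node(R, Y1, times(false, true)) =?= node(g(app(true, zero)), node(R, zero, zero), M).
Delete trivial equation zero =?= zero.
Decompose node/3: R =?= g(app(true, zero)),  Y1 =?= node(R, zero, zero),  times(false, true) =?= M.
Bind R := g(app(true, zero)); substituting into the one remaining equation that mentions R gives: Y1 =?= node(g(app(true, zero)), zero, zero).
Bind Y1 := node(g(app(true, zero)), zero, zero); no other remaining equation mentions Y1.
Bind M := times(false, true); substituting into the remaining equation gives: node(app(zero, zero), N, U) =?= node(app(zero, zero), times(false, true), g(N)).
Decompose node/3: app(zero, zero) =?= app(zero, zero),  N =?= times(false, true),  U =?= g(N).
Delete trivial equation app(zero, zero) =?= app(zero, zero).
Bind N := times(false, true); substituting into the remaining equation gives: U =?= g(times(false, true)).
Bind U := g(times(false, true)).
MGU = { R := g(app(true, zero)), Y1 := node(g(app(true, zero)), zero, zero), M := times(false, true), N := times(false, true), U := g(times(false, true)) }, so Y1 := node(g(app(true, zero)), zero, zero).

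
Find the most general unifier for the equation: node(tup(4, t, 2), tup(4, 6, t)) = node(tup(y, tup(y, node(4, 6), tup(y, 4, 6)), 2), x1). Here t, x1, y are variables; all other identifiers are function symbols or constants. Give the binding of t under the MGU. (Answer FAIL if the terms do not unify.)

tup(4, node(4, 6), tup(4, 4, 6))

Decompose node/2: tup(4, t, 2) = tup(y, tup(y, node(4, 6), tup(y, 4, 6)), 2),  tup(4, 6, t) = x1.
Decompose tup/3: 4 = y,  t = tup(y, node(4, 6), tup(y, 4, 6)),  2 = 2.
Bind y := 4; substituting into the one remaining equation that mentions y gives: t = tup(4, node(4, 6), tup(4, 4, 6)).
Bind t := tup(4, node(4, 6), tup(4, 4, 6)); substituting into the one remaining equation that mentions t gives: tup(4, 6, tup(4, node(4, 6), tup(4, 4, 6))) = x1.
Delete trivial equation 2 = 2.
Bind x1 := tup(4, 6, tup(4, node(4, 6), tup(4, 4, 6))).
MGU = { y -> 4, t -> tup(4, node(4, 6), tup(4, 4, 6)), x1 -> tup(4, 6, tup(4, node(4, 6), tup(4, 4, 6))) }, so t -> tup(4, node(4, 6), tup(4, 4, 6)).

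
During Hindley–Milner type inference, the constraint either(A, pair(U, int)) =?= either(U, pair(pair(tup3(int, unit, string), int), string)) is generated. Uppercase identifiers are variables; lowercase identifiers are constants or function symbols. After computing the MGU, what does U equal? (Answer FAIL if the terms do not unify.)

Decompose either/2: A =?= U,  pair(U, int) =?= pair(pair(tup3(int, unit, string), int), string).
Bind A := U; no other remaining equation mentions A.
Decompose pair/2: U =?= pair(tup3(int, unit, string), int),  int =?= string.
Bind U := pair(tup3(int, unit, string), int); no other remaining equation mentions U. Substituting into the earlier binding gives A := pair(tup3(int, unit, string), int).
Clash: constants int and string differ; no unifier exists.

FAIL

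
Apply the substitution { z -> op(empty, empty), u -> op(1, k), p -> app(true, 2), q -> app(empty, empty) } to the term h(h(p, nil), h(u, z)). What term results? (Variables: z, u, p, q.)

Replace each occurrence of z with op(empty, empty).
Replace each occurrence of u with op(1, k).
Replace each occurrence of p with app(true, 2).
Result: h(h(app(true, 2), nil), h(op(1, k), op(empty, empty))).

h(h(app(true, 2), nil), h(op(1, k), op(empty, empty)))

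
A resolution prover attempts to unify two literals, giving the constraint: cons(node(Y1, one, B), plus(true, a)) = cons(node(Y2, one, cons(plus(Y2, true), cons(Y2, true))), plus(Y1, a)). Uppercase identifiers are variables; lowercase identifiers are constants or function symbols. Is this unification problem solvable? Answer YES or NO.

YES

Decompose cons/2: node(Y1, one, B) = node(Y2, one, cons(plus(Y2, true), cons(Y2, true))),  plus(true, a) = plus(Y1, a).
Decompose node/3: Y1 = Y2,  one = one,  B = cons(plus(Y2, true), cons(Y2, true)).
Bind Y1 := Y2; substituting into the one remaining equation that mentions Y1 gives: plus(true, a) = plus(Y2, a).
Delete trivial equation one = one.
Bind B := cons(plus(Y2, true), cons(Y2, true)); no other remaining equation mentions B.
Decompose plus/2: true = Y2,  a = a.
Bind Y2 := true; no other remaining equation mentions Y2. Substituting into the earlier bindings gives Y1 := true, B := cons(plus(true, true), cons(true, true)).
Delete trivial equation a = a.
No equations remain and no clash or occurs-check failure arose, so a unifier exists.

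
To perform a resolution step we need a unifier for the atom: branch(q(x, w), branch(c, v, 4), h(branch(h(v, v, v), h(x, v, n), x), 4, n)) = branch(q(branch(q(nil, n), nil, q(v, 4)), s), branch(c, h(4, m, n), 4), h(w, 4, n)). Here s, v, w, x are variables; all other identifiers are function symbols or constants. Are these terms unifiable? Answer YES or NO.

Decompose branch/3: q(x, w) = q(branch(q(nil, n), nil, q(v, 4)), s),  branch(c, v, 4) = branch(c, h(4, m, n), 4),  h(branch(h(v, v, v), h(x, v, n), x), 4, n) = h(w, 4, n).
Decompose q/2: x = branch(q(nil, n), nil, q(v, 4)),  w = s.
Bind x := branch(q(nil, n), nil, q(v, 4)); substituting into the one remaining equation that mentions x gives: h(branch(h(v, v, v), h(branch(q(nil, n), nil, q(v, 4)), v, n), branch(q(nil, n), nil, q(v, 4))), 4, n) = h(w, 4, n).
Bind w := s; substituting into the one remaining equation that mentions w gives: h(branch(h(v, v, v), h(branch(q(nil, n), nil, q(v, 4)), v, n), branch(q(nil, n), nil, q(v, 4))), 4, n) = h(s, 4, n).
Decompose branch/3: c = c,  v = h(4, m, n),  4 = 4.
Delete trivial equation c = c.
Bind v := h(4, m, n); substituting into the one remaining equation that mentions v gives: h(branch(h(h(4, m, n), h(4, m, n), h(4, m, n)), h(branch(q(nil, n), nil, q(h(4, m, n), 4)), h(4, m, n), n), branch(q(nil, n), nil, q(h(4, m, n), 4))), 4, n) = h(s, 4, n). Substituting into the earlier binding gives x := branch(q(nil, n), nil, q(h(4, m, n), 4)).
Delete trivial equation 4 = 4.
Decompose h/3: branch(h(h(4, m, n), h(4, m, n), h(4, m, n)), h(branch(q(nil, n), nil, q(h(4, m, n), 4)), h(4, m, n), n), branch(q(nil, n), nil, q(h(4, m, n), 4))) = s,  4 = 4,  n = n.
Bind s := branch(h(h(4, m, n), h(4, m, n), h(4, m, n)), h(branch(q(nil, n), nil, q(h(4, m, n), 4)), h(4, m, n), n), branch(q(nil, n), nil, q(h(4, m, n), 4))); no other remaining equation mentions s. Substituting into the earlier binding gives w := branch(h(h(4, m, n), h(4, m, n), h(4, m, n)), h(branch(q(nil, n), nil, q(h(4, m, n), 4)), h(4, m, n), n), branch(q(nil, n), nil, q(h(4, m, n), 4))).
Delete trivial equation 4 = 4.
Delete trivial equation n = n.
No equations remain and no clash or occurs-check failure arose, so a unifier exists.

YES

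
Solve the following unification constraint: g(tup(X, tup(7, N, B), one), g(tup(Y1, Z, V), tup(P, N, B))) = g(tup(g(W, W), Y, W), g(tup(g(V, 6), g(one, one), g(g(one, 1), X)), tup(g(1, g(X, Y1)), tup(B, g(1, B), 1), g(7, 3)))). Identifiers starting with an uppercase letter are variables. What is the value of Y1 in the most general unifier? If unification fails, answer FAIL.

Decompose g/2: tup(X, tup(7, N, B), one) = tup(g(W, W), Y, W),  g(tup(Y1, Z, V), tup(P, N, B)) = g(tup(g(V, 6), g(one, one), g(g(one, 1), X)), tup(g(1, g(X, Y1)), tup(B, g(1, B), 1), g(7, 3))).
Decompose tup/3: X = g(W, W),  tup(7, N, B) = Y,  one = W.
Bind X := g(W, W); substituting into the one remaining equation that mentions X gives: g(tup(Y1, Z, V), tup(P, N, B)) = g(tup(g(V, 6), g(one, one), g(g(one, 1), g(W, W))), tup(g(1, g(g(W, W), Y1)), tup(B, g(1, B), 1), g(7, 3))).
Bind Y := tup(7, N, B); no other remaining equation mentions Y.
Bind W := one; substituting into the remaining equation gives: g(tup(Y1, Z, V), tup(P, N, B)) = g(tup(g(V, 6), g(one, one), g(g(one, 1), g(one, one))), tup(g(1, g(g(one, one), Y1)), tup(B, g(1, B), 1), g(7, 3))). Substituting into the earlier binding gives X := g(one, one).
Decompose g/2: tup(Y1, Z, V) = tup(g(V, 6), g(one, one), g(g(one, 1), g(one, one))),  tup(P, N, B) = tup(g(1, g(g(one, one), Y1)), tup(B, g(1, B), 1), g(7, 3)).
Decompose tup/3: Y1 = g(V, 6),  Z = g(one, one),  V = g(g(one, 1), g(one, one)).
Bind Y1 := g(V, 6); substituting into the one remaining equation that mentions Y1 gives: tup(P, N, B) = tup(g(1, g(g(one, one), g(V, 6))), tup(B, g(1, B), 1), g(7, 3)).
Bind Z := g(one, one); no other remaining equation mentions Z.
Bind V := g(g(one, 1), g(one, one)); substituting into the remaining equation gives: tup(P, N, B) = tup(g(1, g(g(one, one), g(g(g(one, 1), g(one, one)), 6))), tup(B, g(1, B), 1), g(7, 3)). Substituting into the earlier binding gives Y1 := g(g(g(one, 1), g(one, one)), 6).
Decompose tup/3: P = g(1, g(g(one, one), g(g(g(one, 1), g(one, one)), 6))),  N = tup(B, g(1, B), 1),  B = g(7, 3).
Bind P := g(1, g(g(one, one), g(g(g(one, 1), g(one, one)), 6))); no other remaining equation mentions P.
Bind N := tup(B, g(1, B), 1); no other remaining equation mentions N. Substituting into the earlier binding gives Y := tup(7, tup(B, g(1, B), 1), B).
Bind B := g(7, 3). Substituting into the earlier bindings gives Y := tup(7, tup(g(7, 3), g(1, g(7, 3)), 1), g(7, 3)), N := tup(g(7, 3), g(1, g(7, 3)), 1).
MGU = { X -> g(one, one), Y -> tup(7, tup(g(7, 3), g(1, g(7, 3)), 1), g(7, 3)), W -> one, Y1 -> g(g(g(one, 1), g(one, one)), 6), Z -> g(one, one), V -> g(g(one, 1), g(one, one)), P -> g(1, g(g(one, one), g(g(g(one, 1), g(one, one)), 6))), N -> tup(g(7, 3), g(1, g(7, 3)), 1), B -> g(7, 3) }, so Y1 -> g(g(g(one, 1), g(one, one)), 6).

g(g(g(one, 1), g(one, one)), 6)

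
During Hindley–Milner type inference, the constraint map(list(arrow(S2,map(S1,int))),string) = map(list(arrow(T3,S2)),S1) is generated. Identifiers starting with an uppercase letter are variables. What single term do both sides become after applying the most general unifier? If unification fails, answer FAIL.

map(list(arrow(map(string,int),map(string,int))),string)

Decompose map/2: list(arrow(S2,map(S1,int))) = list(arrow(T3,S2)),  string = S1.
Decompose list/1: arrow(S2,map(S1,int)) = arrow(T3,S2).
Decompose arrow/2: S2 = T3,  map(S1,int) = S2.
Bind S2 := T3; substituting into the one remaining equation that mentions S2 gives: map(S1,int) = T3.
Bind T3 := map(S1,int); no other remaining equation mentions T3. Substituting into the earlier binding gives S2 := map(S1,int).
Bind S1 := string. Substituting into the earlier bindings gives S2 := map(string,int), T3 := map(string,int).
Applying the MGU to either side gives map(list(arrow(map(string,int),map(string,int))),string).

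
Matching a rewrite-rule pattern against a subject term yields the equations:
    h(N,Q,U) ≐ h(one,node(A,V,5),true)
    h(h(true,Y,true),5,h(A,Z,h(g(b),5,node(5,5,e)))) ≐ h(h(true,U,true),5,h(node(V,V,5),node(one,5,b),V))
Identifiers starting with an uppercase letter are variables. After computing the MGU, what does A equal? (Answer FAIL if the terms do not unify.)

node(h(g(b),5,node(5,5,e)),h(g(b),5,node(5,5,e)),5)

Decompose h/3: N ≐ one,  Q ≐ node(A,V,5),  U ≐ true.
Bind N := one; no other remaining equation mentions N.
Bind Q := node(A,V,5); no other remaining equation mentions Q.
Bind U := true; substituting into the remaining equation gives: h(h(true,Y,true),5,h(A,Z,h(g(b),5,node(5,5,e)))) ≐ h(h(true,true,true),5,h(node(V,V,5),node(one,5,b),V)).
Decompose h/3: h(true,Y,true) ≐ h(true,true,true),  5 ≐ 5,  h(A,Z,h(g(b),5,node(5,5,e))) ≐ h(node(V,V,5),node(one,5,b),V).
Decompose h/3: true ≐ true,  Y ≐ true,  true ≐ true.
Delete trivial equation true ≐ true.
Bind Y := true; no other remaining equation mentions Y.
Delete trivial equation true ≐ true.
Delete trivial equation 5 ≐ 5.
Decompose h/3: A ≐ node(V,V,5),  Z ≐ node(one,5,b),  h(g(b),5,node(5,5,e)) ≐ V.
Bind A := node(V,V,5); no other remaining equation mentions A. Substituting into the earlier binding gives Q := node(node(V,V,5),V,5).
Bind Z := node(one,5,b); no other remaining equation mentions Z.
Bind V := h(g(b),5,node(5,5,e)). Substituting into the earlier bindings gives Q := node(node(h(g(b),5,node(5,5,e)),h(g(b),5,node(5,5,e)),5),h(g(b),5,node(5,5,e)),5), A := node(h(g(b),5,node(5,5,e)),h(g(b),5,node(5,5,e)),5).
MGU = { N -> one, Q -> node(node(h(g(b),5,node(5,5,e)),h(g(b),5,node(5,5,e)),5),h(g(b),5,node(5,5,e)),5), U -> true, Y -> true, A -> node(h(g(b),5,node(5,5,e)),h(g(b),5,node(5,5,e)),5), Z -> node(one,5,b), V -> h(g(b),5,node(5,5,e)) }, so A -> node(h(g(b),5,node(5,5,e)),h(g(b),5,node(5,5,e)),5).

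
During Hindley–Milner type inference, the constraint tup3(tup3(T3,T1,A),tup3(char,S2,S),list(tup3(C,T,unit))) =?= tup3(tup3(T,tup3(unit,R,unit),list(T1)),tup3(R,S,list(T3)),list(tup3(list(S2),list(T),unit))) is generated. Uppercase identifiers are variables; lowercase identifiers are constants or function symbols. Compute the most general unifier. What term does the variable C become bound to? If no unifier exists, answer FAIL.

Decompose tup3/3: tup3(T3,T1,A) =?= tup3(T,tup3(unit,R,unit),list(T1)),  tup3(char,S2,S) =?= tup3(R,S,list(T3)),  list(tup3(C,T,unit)) =?= list(tup3(list(S2),list(T),unit)).
Decompose tup3/3: T3 =?= T,  T1 =?= tup3(unit,R,unit),  A =?= list(T1).
Bind T3 := T; substituting into the one remaining equation that mentions T3 gives: tup3(char,S2,S) =?= tup3(R,S,list(T)).
Bind T1 := tup3(unit,R,unit); substituting into the one remaining equation that mentions T1 gives: A =?= list(tup3(unit,R,unit)).
Bind A := list(tup3(unit,R,unit)); no other remaining equation mentions A.
Decompose tup3/3: char =?= R,  S2 =?= S,  S =?= list(T).
Bind R := char; no other remaining equation mentions R. Substituting into the earlier bindings gives T1 := tup3(unit,char,unit), A := list(tup3(unit,char,unit)).
Bind S2 := S; substituting into the one remaining equation that mentions S2 gives: list(tup3(C,T,unit)) =?= list(tup3(list(S),list(T),unit)).
Bind S := list(T); substituting into the remaining equation gives: list(tup3(C,T,unit)) =?= list(tup3(list(list(T)),list(T),unit)). Substituting into the earlier binding gives S2 := list(T).
Decompose list/1: tup3(C,T,unit) =?= tup3(list(list(T)),list(T),unit).
Decompose tup3/3: C =?= list(list(T)),  T =?= list(T),  unit =?= unit.
Bind C := list(list(T)); no other remaining equation mentions C.
Occurs check fails: T occurs in list(T); the equation T =?= list(T) has no finite solution.

FAIL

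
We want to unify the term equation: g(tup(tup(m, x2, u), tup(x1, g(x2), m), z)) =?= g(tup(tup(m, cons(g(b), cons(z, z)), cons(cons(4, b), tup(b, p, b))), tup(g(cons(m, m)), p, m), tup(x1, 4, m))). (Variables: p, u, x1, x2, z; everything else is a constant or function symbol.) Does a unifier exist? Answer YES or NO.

Decompose g/1: tup(tup(m, x2, u), tup(x1, g(x2), m), z) =?= tup(tup(m, cons(g(b), cons(z, z)), cons(cons(4, b), tup(b, p, b))), tup(g(cons(m, m)), p, m), tup(x1, 4, m)).
Decompose tup/3: tup(m, x2, u) =?= tup(m, cons(g(b), cons(z, z)), cons(cons(4, b), tup(b, p, b))),  tup(x1, g(x2), m) =?= tup(g(cons(m, m)), p, m),  z =?= tup(x1, 4, m).
Decompose tup/3: m =?= m,  x2 =?= cons(g(b), cons(z, z)),  u =?= cons(cons(4, b), tup(b, p, b)).
Delete trivial equation m =?= m.
Bind x2 := cons(g(b), cons(z, z)); substituting into the one remaining equation that mentions x2 gives: tup(x1, g(cons(g(b), cons(z, z))), m) =?= tup(g(cons(m, m)), p, m).
Bind u := cons(cons(4, b), tup(b, p, b)); no other remaining equation mentions u.
Decompose tup/3: x1 =?= g(cons(m, m)),  g(cons(g(b), cons(z, z))) =?= p,  m =?= m.
Bind x1 := g(cons(m, m)); substituting into the one remaining equation that mentions x1 gives: z =?= tup(g(cons(m, m)), 4, m).
Bind p := g(cons(g(b), cons(z, z))); no other remaining equation mentions p. Substituting into the earlier binding gives u := cons(cons(4, b), tup(b, g(cons(g(b), cons(z, z))), b)).
Delete trivial equation m =?= m.
Bind z := tup(g(cons(m, m)), 4, m). Substituting into the earlier bindings gives x2 := cons(g(b), cons(tup(g(cons(m, m)), 4, m), tup(g(cons(m, m)), 4, m))), u := cons(cons(4, b), tup(b, g(cons(g(b), cons(tup(g(cons(m, m)), 4, m), tup(g(cons(m, m)), 4, m)))), b)), p := g(cons(g(b), cons(tup(g(cons(m, m)), 4, m), tup(g(cons(m, m)), 4, m)))).
No equations remain and no clash or occurs-check failure arose, so a unifier exists.

YES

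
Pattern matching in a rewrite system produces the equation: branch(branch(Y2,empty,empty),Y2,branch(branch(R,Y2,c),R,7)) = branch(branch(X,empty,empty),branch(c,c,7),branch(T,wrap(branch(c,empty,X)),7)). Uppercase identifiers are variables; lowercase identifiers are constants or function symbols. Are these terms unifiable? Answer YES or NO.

Decompose branch/3: branch(Y2,empty,empty) = branch(X,empty,empty),  Y2 = branch(c,c,7),  branch(branch(R,Y2,c),R,7) = branch(T,wrap(branch(c,empty,X)),7).
Decompose branch/3: Y2 = X,  empty = empty,  empty = empty.
Bind Y2 := X; substituting into the 2 remaining equations that mention Y2 gives: X = branch(c,c,7),  branch(branch(R,X,c),R,7) = branch(T,wrap(branch(c,empty,X)),7).
Delete trivial equation empty = empty.
Delete trivial equation empty = empty.
Bind X := branch(c,c,7); substituting into the remaining equation gives: branch(branch(R,branch(c,c,7),c),R,7) = branch(T,wrap(branch(c,empty,branch(c,c,7))),7). Substituting into the earlier binding gives Y2 := branch(c,c,7).
Decompose branch/3: branch(R,branch(c,c,7),c) = T,  R = wrap(branch(c,empty,branch(c,c,7))),  7 = 7.
Bind T := branch(R,branch(c,c,7),c); no other remaining equation mentions T.
Bind R := wrap(branch(c,empty,branch(c,c,7))); no other remaining equation mentions R. Substituting into the earlier binding gives T := branch(wrap(branch(c,empty,branch(c,c,7))),branch(c,c,7),c).
Delete trivial equation 7 = 7.
No equations remain and no clash or occurs-check failure arose, so a unifier exists.

YES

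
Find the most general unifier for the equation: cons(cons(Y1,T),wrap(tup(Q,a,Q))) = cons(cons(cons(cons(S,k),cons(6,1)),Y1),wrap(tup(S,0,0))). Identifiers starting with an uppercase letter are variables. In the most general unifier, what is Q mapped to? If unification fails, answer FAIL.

FAIL

Decompose cons/2: cons(Y1,T) = cons(cons(cons(S,k),cons(6,1)),Y1),  wrap(tup(Q,a,Q)) = wrap(tup(S,0,0)).
Decompose cons/2: Y1 = cons(cons(S,k),cons(6,1)),  T = Y1.
Bind Y1 := cons(cons(S,k),cons(6,1)); substituting into the one remaining equation that mentions Y1 gives: T = cons(cons(S,k),cons(6,1)).
Bind T := cons(cons(S,k),cons(6,1)); no other remaining equation mentions T.
Decompose wrap/1: tup(Q,a,Q) = tup(S,0,0).
Decompose tup/3: Q = S,  a = 0,  Q = 0.
Bind Q := S; substituting into the one remaining equation that mentions Q gives: S = 0.
Clash: constants a and 0 differ; no unifier exists.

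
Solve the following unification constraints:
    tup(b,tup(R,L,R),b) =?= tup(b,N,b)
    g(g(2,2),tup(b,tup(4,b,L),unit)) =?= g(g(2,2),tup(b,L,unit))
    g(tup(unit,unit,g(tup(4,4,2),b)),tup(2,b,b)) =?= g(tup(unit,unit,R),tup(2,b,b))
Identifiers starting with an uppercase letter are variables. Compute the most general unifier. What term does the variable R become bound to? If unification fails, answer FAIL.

Decompose tup/3: b =?= b,  tup(R,L,R) =?= N,  b =?= b.
Delete trivial equation b =?= b.
Bind N := tup(R,L,R); no other remaining equation mentions N.
Delete trivial equation b =?= b.
Decompose g/2: g(2,2) =?= g(2,2),  tup(b,tup(4,b,L),unit) =?= tup(b,L,unit).
Delete trivial equation g(2,2) =?= g(2,2).
Decompose tup/3: b =?= b,  tup(4,b,L) =?= L,  unit =?= unit.
Delete trivial equation b =?= b.
Occurs check fails: L occurs in tup(4,b,L); the equation L =?= tup(4,b,L) has no finite solution.

FAIL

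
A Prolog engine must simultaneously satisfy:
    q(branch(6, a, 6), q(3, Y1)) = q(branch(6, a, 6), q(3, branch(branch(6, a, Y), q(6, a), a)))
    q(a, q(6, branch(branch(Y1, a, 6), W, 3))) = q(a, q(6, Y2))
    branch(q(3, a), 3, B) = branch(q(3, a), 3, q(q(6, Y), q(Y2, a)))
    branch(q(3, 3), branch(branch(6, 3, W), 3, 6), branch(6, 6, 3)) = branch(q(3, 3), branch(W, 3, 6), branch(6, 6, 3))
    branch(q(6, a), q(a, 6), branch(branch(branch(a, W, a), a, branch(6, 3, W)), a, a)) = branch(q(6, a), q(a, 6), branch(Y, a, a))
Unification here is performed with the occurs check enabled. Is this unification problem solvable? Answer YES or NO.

Decompose q/2: branch(6, a, 6) = branch(6, a, 6),  q(3, Y1) = q(3, branch(branch(6, a, Y), q(6, a), a)).
Delete trivial equation branch(6, a, 6) = branch(6, a, 6).
Decompose q/2: 3 = 3,  Y1 = branch(branch(6, a, Y), q(6, a), a).
Delete trivial equation 3 = 3.
Bind Y1 := branch(branch(6, a, Y), q(6, a), a); substituting into the one remaining equation that mentions Y1 gives: q(a, q(6, branch(branch(branch(branch(6, a, Y), q(6, a), a), a, 6), W, 3))) = q(a, q(6, Y2)).
Decompose q/2: a = a,  q(6, branch(branch(branch(branch(6, a, Y), q(6, a), a), a, 6), W, 3)) = q(6, Y2).
Delete trivial equation a = a.
Decompose q/2: 6 = 6,  branch(branch(branch(branch(6, a, Y), q(6, a), a), a, 6), W, 3) = Y2.
Delete trivial equation 6 = 6.
Bind Y2 := branch(branch(branch(branch(6, a, Y), q(6, a), a), a, 6), W, 3); substituting into the one remaining equation that mentions Y2 gives: branch(q(3, a), 3, B) = branch(q(3, a), 3, q(q(6, Y), q(branch(branch(branch(branch(6, a, Y), q(6, a), a), a, 6), W, 3), a))).
Decompose branch/3: q(3, a) = q(3, a),  3 = 3,  B = q(q(6, Y), q(branch(branch(branch(branch(6, a, Y), q(6, a), a), a, 6), W, 3), a)).
Delete trivial equation q(3, a) = q(3, a).
Delete trivial equation 3 = 3.
Bind B := q(q(6, Y), q(branch(branch(branch(branch(6, a, Y), q(6, a), a), a, 6), W, 3), a)); no other remaining equation mentions B.
Decompose branch/3: q(3, 3) = q(3, 3),  branch(branch(6, 3, W), 3, 6) = branch(W, 3, 6),  branch(6, 6, 3) = branch(6, 6, 3).
Delete trivial equation q(3, 3) = q(3, 3).
Decompose branch/3: branch(6, 3, W) = W,  3 = 3,  6 = 6.
Occurs check fails: W occurs in branch(6, 3, W); the equation W = branch(6, 3, W) has no finite solution.

NO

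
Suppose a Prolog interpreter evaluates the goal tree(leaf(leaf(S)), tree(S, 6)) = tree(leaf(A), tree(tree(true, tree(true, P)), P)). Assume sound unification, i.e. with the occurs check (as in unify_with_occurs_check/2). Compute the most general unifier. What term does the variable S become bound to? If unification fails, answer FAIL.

tree(true, tree(true, 6))

Decompose tree/2: leaf(leaf(S)) = leaf(A),  tree(S, 6) = tree(tree(true, tree(true, P)), P).
Decompose leaf/1: leaf(S) = A.
Bind A := leaf(S); no other remaining equation mentions A.
Decompose tree/2: S = tree(true, tree(true, P)),  6 = P.
Bind S := tree(true, tree(true, P)); no other remaining equation mentions S. Substituting into the earlier binding gives A := leaf(tree(true, tree(true, P))).
Bind P := 6. Substituting into the earlier bindings gives A := leaf(tree(true, tree(true, 6))), S := tree(true, tree(true, 6)).
MGU = { A = leaf(tree(true, tree(true, 6))), S = tree(true, tree(true, 6)), P = 6 }, so S = tree(true, tree(true, 6)).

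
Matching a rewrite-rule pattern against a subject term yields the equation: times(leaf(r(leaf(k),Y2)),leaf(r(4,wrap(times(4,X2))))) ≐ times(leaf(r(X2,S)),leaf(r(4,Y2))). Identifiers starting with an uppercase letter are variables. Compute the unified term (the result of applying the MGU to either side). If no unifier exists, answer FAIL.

Decompose times/2: leaf(r(leaf(k),Y2)) ≐ leaf(r(X2,S)),  leaf(r(4,wrap(times(4,X2)))) ≐ leaf(r(4,Y2)).
Decompose leaf/1: r(leaf(k),Y2) ≐ r(X2,S).
Decompose r/2: leaf(k) ≐ X2,  Y2 ≐ S.
Bind X2 := leaf(k); substituting into the one remaining equation that mentions X2 gives: leaf(r(4,wrap(times(4,leaf(k))))) ≐ leaf(r(4,Y2)).
Bind Y2 := S; substituting into the remaining equation gives: leaf(r(4,wrap(times(4,leaf(k))))) ≐ leaf(r(4,S)).
Decompose leaf/1: r(4,wrap(times(4,leaf(k)))) ≐ r(4,S).
Decompose r/2: 4 ≐ 4,  wrap(times(4,leaf(k))) ≐ S.
Delete trivial equation 4 ≐ 4.
Bind S := wrap(times(4,leaf(k))). Substituting into the earlier binding gives Y2 := wrap(times(4,leaf(k))).
Applying the MGU to either side gives times(leaf(r(leaf(k),wrap(times(4,leaf(k))))),leaf(r(4,wrap(times(4,leaf(k)))))).

times(leaf(r(leaf(k),wrap(times(4,leaf(k))))),leaf(r(4,wrap(times(4,leaf(k))))))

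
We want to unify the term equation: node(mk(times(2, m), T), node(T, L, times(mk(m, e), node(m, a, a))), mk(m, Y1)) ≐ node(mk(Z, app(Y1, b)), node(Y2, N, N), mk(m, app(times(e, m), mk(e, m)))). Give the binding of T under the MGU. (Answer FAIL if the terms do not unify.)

Decompose node/3: mk(times(2, m), T) ≐ mk(Z, app(Y1, b)),  node(T, L, times(mk(m, e), node(m, a, a))) ≐ node(Y2, N, N),  mk(m, Y1) ≐ mk(m, app(times(e, m), mk(e, m))).
Decompose mk/2: times(2, m) ≐ Z,  T ≐ app(Y1, b).
Bind Z := times(2, m); no other remaining equation mentions Z.
Bind T := app(Y1, b); substituting into the one remaining equation that mentions T gives: node(app(Y1, b), L, times(mk(m, e), node(m, a, a))) ≐ node(Y2, N, N).
Decompose node/3: app(Y1, b) ≐ Y2,  L ≐ N,  times(mk(m, e), node(m, a, a)) ≐ N.
Bind Y2 := app(Y1, b); no other remaining equation mentions Y2.
Bind L := N; no other remaining equation mentions L.
Bind N := times(mk(m, e), node(m, a, a)); no other remaining equation mentions N. Substituting into the earlier binding gives L := times(mk(m, e), node(m, a, a)).
Decompose mk/2: m ≐ m,  Y1 ≐ app(times(e, m), mk(e, m)).
Delete trivial equation m ≐ m.
Bind Y1 := app(times(e, m), mk(e, m)). Substituting into the earlier bindings gives T := app(app(times(e, m), mk(e, m)), b), Y2 := app(app(times(e, m), mk(e, m)), b).
MGU = { Z ↦ times(2, m), T ↦ app(app(times(e, m), mk(e, m)), b), Y2 ↦ app(app(times(e, m), mk(e, m)), b), L ↦ times(mk(m, e), node(m, a, a)), N ↦ times(mk(m, e), node(m, a, a)), Y1 ↦ app(times(e, m), mk(e, m)) }, so T ↦ app(app(times(e, m), mk(e, m)), b).

app(app(times(e, m), mk(e, m)), b)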